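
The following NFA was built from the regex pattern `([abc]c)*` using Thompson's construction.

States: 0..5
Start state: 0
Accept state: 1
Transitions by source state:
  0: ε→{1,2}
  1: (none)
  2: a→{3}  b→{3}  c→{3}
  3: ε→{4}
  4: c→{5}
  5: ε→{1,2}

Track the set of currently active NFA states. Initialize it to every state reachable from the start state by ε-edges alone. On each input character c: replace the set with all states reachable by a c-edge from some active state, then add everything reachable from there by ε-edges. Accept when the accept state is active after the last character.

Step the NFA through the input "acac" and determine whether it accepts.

Answer: ACCEPT

Derivation:
start: ε-closure({0}) = {0,1,2}
'a' @ 1: {3,4}
'c' @ 2: {1,2,5}  ✓accept
'a' @ 3: {3,4}
'c' @ 4: {1,2,5}  ✓accept
final: {1,2,5}; accept 1 in set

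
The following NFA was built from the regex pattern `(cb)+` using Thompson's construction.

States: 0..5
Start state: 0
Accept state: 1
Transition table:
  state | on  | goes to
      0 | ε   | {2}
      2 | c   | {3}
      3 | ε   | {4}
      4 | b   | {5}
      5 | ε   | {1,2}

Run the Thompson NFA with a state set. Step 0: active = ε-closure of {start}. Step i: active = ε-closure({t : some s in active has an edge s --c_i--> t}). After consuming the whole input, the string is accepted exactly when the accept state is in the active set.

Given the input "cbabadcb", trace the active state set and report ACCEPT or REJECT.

initial (ε-close {0}): {0,2}
'c' @ 1: {3,4}
'b' @ 2: {1,2,5}  ✓accept
'a' @ 3: {}  — no active states
rest 'badcb' ignored (set empty)
end set {} — state 1 not in

Answer: REJECT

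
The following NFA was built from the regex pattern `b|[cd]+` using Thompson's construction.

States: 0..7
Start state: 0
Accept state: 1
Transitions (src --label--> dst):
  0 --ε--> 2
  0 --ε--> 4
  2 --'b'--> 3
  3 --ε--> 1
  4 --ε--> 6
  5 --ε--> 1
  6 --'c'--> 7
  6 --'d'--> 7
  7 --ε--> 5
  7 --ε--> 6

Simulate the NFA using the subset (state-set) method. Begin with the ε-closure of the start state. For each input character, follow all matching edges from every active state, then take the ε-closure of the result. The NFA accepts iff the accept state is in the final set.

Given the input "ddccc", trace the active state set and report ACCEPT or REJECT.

Answer: ACCEPT

Steps:
initial (ε-close {0}): {0,2,4,6}
'd' @ 1: {1,5,6,7}  [accepting]
'd' @ 2: {1,5,6,7}  [accepting]
'c' @ 3: {1,5,6,7}  [accepting]
'c' @ 4: {1,5,6,7}  [accepting]
'c' @ 5: {1,5,6,7}  [accepting]
end set {1,5,6,7} — state 1 in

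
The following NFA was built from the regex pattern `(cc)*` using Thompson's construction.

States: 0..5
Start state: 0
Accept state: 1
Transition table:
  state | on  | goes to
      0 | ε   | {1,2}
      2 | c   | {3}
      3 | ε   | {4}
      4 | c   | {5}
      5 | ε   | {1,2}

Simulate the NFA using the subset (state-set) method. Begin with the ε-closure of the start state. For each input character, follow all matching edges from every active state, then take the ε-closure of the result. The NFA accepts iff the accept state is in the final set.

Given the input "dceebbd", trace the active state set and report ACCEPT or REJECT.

S₀ = ε-closure({0}) = {0,1,2}
'd' @ 1: {}  — state set empty
rest 'ceebbd' ignored (set empty)
final: {}; accept 1 not in set

Answer: REJECT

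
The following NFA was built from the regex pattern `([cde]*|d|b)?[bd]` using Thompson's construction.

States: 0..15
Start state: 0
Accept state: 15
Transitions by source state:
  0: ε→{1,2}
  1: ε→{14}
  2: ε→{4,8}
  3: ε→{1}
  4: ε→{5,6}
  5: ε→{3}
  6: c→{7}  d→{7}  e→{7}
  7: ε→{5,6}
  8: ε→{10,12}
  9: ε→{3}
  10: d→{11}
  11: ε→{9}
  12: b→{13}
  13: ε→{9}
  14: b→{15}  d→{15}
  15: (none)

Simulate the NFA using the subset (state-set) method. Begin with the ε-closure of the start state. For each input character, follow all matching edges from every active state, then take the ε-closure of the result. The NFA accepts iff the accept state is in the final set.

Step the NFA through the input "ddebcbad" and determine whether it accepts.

start: ε-closure({0}) = {0,1,2,3,4,5,6,8,10,12,14}
'd' @ 1: {1,3,5,6,7,9,11,14,15}  ✓accept
'd' @ 2: {1,3,5,6,7,14,15}  ✓accept
'e' @ 3: {1,3,5,6,7,14}
'b' @ 4: {15}  ✓accept
'c' @ 5: {}  — dead — no transitions
rest 'bad' ignored (set empty)
final: {}; accept 15 not in set

Answer: REJECT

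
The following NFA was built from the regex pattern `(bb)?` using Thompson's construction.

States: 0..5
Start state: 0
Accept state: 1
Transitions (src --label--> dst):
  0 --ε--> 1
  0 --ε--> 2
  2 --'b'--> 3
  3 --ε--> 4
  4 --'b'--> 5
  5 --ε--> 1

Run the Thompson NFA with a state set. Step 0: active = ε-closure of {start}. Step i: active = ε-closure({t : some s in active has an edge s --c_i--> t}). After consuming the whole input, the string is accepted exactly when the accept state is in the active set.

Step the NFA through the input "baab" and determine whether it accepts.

S₀ = ε-closure({0}) = {0,1,2}
'b' @ 1: {3,4}
'a' @ 2: {}  — dead — no transitions
rest 'ab' ignored (set empty)
after full input: {}  (accept=1 not in)

Answer: REJECT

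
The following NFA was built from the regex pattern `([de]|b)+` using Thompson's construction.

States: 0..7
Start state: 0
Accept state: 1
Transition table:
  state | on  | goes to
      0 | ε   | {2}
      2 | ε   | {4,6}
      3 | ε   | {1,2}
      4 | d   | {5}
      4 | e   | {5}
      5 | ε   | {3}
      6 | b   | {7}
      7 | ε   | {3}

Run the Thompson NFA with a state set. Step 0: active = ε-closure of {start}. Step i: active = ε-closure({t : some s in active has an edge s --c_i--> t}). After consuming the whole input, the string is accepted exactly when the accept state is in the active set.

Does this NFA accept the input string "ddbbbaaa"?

initial (ε-close {0}): {0,2,4,6}
'd' @ 1: {1,2,3,4,5,6}  (accept∈set)
'd' @ 2: {1,2,3,4,5,6}  (accept∈set)
'b' @ 3: {1,2,3,4,6,7}  (accept∈set)
'b' @ 4: {1,2,3,4,6,7}  (accept∈set)
'b' @ 5: {1,2,3,4,6,7}  (accept∈set)
'a' @ 6: {}  — dead — no transitions
rest 'aa' ignored (set empty)
end set {} — state 1 not in

Answer: REJECT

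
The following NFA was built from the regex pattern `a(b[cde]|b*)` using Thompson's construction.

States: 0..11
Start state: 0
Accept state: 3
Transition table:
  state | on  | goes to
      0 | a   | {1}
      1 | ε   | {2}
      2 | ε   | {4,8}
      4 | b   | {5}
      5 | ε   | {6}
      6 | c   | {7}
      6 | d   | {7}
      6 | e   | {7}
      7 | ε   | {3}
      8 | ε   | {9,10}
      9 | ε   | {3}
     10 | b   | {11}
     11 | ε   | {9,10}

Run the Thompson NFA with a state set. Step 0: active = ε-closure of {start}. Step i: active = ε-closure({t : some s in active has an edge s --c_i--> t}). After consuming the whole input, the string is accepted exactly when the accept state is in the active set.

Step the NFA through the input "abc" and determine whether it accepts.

S₀ = ε-closure({0}) = {0}
'a' @ 1: {1,2,3,4,8,9,10}  [accepting]
'b' @ 2: {3,5,6,9,10,11}  [accepting]
'c' @ 3: {3,7}  [accepting]
after full input: {3,7}  (accept=3 in)

Answer: ACCEPT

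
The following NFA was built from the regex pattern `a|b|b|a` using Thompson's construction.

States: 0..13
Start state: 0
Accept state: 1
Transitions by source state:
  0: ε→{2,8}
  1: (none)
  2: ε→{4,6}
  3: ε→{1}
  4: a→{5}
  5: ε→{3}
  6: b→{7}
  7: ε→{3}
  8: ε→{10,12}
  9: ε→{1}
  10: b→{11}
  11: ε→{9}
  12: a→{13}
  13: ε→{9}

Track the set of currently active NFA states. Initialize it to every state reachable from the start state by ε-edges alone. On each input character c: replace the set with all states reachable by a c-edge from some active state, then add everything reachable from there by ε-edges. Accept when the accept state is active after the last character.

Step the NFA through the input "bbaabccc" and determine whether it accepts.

Answer: REJECT

Steps:
start: ε-closure({0}) = {0,2,4,6,8,10,12}
'b' @ 1: {1,3,7,9,11}  ✓accept
'b' @ 2: {}  — no active states
rest 'aabccc' ignored (set empty)
end set {} — state 1 not in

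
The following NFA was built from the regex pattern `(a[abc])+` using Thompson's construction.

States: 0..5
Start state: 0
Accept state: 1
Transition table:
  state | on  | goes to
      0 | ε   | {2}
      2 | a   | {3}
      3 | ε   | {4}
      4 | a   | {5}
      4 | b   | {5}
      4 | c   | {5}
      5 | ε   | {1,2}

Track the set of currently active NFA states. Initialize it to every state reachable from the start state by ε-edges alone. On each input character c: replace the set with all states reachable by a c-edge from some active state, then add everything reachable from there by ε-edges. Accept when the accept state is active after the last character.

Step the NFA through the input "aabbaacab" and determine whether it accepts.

initial (ε-close {0}): {0,2}
'a' @ 1: {3,4}
'a' @ 2: {1,2,5}  ✓accept
'b' @ 3: {}  — no active states
rest 'baacab' ignored (set empty)
after full input: {}  (accept=1 not in)

Answer: REJECT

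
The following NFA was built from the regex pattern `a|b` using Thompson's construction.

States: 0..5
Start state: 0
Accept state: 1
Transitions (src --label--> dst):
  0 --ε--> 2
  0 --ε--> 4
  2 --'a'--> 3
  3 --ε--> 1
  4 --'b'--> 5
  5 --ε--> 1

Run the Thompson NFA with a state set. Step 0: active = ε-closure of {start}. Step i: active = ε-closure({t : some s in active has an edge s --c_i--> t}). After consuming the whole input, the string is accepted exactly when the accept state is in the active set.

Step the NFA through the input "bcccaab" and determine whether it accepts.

initial (ε-close {0}): {0,2,4}
'b' @ 1: {1,5}  [accepting]
'c' @ 2: {}  — no active states
rest 'ccaab' ignored (set empty)
after full input: {}  (accept=1 not in)

Answer: REJECT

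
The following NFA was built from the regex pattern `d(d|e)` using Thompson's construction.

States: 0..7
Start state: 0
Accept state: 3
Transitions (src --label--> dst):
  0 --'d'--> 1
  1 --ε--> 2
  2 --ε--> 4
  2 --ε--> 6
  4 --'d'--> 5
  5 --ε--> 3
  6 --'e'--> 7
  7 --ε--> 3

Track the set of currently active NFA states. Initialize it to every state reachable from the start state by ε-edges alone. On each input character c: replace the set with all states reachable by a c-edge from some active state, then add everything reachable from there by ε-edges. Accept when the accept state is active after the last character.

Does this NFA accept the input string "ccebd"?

Answer: REJECT

Steps:
start: ε-closure({0}) = {0}
'c' @ 1: {}  — state set empty
rest 'cebd' ignored (set empty)
final: {}; accept 3 not in set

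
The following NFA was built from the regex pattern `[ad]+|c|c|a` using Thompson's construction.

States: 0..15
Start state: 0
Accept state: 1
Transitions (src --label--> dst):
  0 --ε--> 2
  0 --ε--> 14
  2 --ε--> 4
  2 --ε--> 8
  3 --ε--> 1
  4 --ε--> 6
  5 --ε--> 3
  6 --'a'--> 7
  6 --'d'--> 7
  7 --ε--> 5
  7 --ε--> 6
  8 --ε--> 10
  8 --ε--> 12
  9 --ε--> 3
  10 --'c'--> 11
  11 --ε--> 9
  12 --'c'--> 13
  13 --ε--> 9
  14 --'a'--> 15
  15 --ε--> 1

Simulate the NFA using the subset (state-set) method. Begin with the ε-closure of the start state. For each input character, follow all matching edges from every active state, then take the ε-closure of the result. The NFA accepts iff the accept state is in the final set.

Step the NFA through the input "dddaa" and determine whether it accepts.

start: ε-closure({0}) = {0,2,4,6,8,10,12,14}
'd' @ 1: {1,3,5,6,7}  ✓accept
'd' @ 2: {1,3,5,6,7}  ✓accept
'd' @ 3: {1,3,5,6,7}  ✓accept
'a' @ 4: {1,3,5,6,7}  ✓accept
'a' @ 5: {1,3,5,6,7}  ✓accept
after full input: {1,3,5,6,7}  (accept=1 in)

Answer: ACCEPT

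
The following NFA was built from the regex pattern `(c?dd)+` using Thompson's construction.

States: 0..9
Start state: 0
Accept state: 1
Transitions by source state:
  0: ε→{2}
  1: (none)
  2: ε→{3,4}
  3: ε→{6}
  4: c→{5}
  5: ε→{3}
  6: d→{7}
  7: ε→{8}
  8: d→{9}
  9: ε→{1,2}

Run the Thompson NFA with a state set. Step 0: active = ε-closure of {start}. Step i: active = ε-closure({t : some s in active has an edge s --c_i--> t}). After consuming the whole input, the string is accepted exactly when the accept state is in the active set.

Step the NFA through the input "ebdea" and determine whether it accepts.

Answer: REJECT

Derivation:
start: ε-closure({0}) = {0,2,3,4,6}
'e' @ 1: {}  — state set empty
rest 'bdea' ignored (set empty)
end set {} — state 1 not in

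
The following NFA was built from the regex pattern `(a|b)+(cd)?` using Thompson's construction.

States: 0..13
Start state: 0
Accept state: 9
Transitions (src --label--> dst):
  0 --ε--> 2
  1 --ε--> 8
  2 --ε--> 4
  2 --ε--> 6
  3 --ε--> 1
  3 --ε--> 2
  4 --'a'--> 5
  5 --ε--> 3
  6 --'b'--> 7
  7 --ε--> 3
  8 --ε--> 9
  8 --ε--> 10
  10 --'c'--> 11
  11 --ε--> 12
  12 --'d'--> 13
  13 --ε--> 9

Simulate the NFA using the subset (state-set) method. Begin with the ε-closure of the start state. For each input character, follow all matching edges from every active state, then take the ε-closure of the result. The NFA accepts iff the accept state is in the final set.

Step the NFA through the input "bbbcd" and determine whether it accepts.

S₀ = ε-closure({0}) = {0,2,4,6}
'b' @ 1: {1,2,3,4,6,7,8,9,10}  (accept∈set)
'b' @ 2: {1,2,3,4,6,7,8,9,10}  (accept∈set)
'b' @ 3: {1,2,3,4,6,7,8,9,10}  (accept∈set)
'c' @ 4: {11,12}
'd' @ 5: {9,13}  (accept∈set)
final: {9,13}; accept 9 in set

Answer: ACCEPT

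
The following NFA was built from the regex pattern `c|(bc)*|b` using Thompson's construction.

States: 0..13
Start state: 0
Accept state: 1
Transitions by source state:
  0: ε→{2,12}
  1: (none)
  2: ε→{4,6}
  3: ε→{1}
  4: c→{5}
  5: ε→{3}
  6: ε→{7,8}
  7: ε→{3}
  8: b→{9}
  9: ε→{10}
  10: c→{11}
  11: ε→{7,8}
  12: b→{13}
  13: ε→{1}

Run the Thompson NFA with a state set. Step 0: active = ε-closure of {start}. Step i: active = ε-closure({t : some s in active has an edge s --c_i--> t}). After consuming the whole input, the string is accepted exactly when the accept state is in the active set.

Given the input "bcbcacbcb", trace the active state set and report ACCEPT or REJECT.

S₀ = ε-closure({0}) = {0,1,2,3,4,6,7,8,12}
'b' @ 1: {1,9,10,13}  (accept∈set)
'c' @ 2: {1,3,7,8,11}  (accept∈set)
'b' @ 3: {9,10}
'c' @ 4: {1,3,7,8,11}  (accept∈set)
'a' @ 5: {}  — state set empty
rest 'cbcb' ignored (set empty)
after full input: {}  (accept=1 not in)

Answer: REJECT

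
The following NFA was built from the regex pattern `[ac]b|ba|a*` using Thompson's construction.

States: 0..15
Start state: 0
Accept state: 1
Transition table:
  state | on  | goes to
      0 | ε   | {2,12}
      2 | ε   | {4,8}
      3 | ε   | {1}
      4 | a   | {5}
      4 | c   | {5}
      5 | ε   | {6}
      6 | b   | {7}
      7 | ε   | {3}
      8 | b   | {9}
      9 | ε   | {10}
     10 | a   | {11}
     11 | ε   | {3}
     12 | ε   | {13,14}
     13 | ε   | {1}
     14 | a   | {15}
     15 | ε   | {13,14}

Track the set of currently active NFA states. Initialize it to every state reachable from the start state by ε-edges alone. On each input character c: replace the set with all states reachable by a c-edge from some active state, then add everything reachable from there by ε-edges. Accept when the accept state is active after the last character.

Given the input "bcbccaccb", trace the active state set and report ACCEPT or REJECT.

S₀ = ε-closure({0}) = {0,1,2,4,8,12,13,14}
'b' @ 1: {9,10}
'c' @ 2: {}  — state set empty
rest 'bccaccb' ignored (set empty)
final: {}; accept 1 not in set

Answer: REJECT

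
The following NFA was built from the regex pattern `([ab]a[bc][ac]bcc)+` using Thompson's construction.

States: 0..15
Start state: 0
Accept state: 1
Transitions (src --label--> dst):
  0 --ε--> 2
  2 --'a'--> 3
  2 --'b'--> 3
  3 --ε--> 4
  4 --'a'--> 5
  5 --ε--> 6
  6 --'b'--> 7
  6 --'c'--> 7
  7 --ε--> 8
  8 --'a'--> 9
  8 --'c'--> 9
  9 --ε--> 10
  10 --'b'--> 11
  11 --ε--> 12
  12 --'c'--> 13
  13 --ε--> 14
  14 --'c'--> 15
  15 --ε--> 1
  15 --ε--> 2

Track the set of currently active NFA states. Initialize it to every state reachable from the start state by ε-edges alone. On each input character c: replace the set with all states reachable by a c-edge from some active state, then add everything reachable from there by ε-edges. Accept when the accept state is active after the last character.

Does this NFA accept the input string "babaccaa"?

initial (ε-close {0}): {0,2}
'b' @ 1: {3,4}
'a' @ 2: {5,6}
'b' @ 3: {7,8}
'a' @ 4: {9,10}
'c' @ 5: {}  — no active states
rest 'caa' ignored (set empty)
final: {}; accept 1 not in set

Answer: REJECT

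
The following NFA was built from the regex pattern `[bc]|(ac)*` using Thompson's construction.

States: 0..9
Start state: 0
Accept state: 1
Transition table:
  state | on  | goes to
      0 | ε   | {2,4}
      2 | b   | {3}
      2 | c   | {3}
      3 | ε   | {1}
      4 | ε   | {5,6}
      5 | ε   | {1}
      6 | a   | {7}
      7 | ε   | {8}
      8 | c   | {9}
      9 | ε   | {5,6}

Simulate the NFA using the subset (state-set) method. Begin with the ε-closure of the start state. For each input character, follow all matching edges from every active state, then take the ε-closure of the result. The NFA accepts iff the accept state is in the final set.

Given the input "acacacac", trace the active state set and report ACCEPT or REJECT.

S₀ = ε-closure({0}) = {0,1,2,4,5,6}
'a' @ 1: {7,8}
'c' @ 2: {1,5,6,9}  (accept∈set)
'a' @ 3: {7,8}
'c' @ 4: {1,5,6,9}  (accept∈set)
'a' @ 5: {7,8}
'c' @ 6: {1,5,6,9}  (accept∈set)
'a' @ 7: {7,8}
'c' @ 8: {1,5,6,9}  (accept∈set)
end set {1,5,6,9} — state 1 in

Answer: ACCEPT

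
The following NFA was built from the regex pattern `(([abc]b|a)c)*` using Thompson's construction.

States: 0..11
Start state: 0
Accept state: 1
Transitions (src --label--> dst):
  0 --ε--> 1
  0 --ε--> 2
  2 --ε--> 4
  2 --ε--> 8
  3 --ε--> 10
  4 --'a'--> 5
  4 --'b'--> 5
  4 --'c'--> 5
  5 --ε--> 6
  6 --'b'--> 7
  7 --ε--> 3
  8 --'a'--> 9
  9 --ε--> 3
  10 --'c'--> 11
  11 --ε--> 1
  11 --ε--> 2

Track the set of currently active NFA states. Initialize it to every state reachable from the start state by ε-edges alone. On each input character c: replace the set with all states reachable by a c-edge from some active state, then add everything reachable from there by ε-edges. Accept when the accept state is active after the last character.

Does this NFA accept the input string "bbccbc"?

start: ε-closure({0}) = {0,1,2,4,8}
'b' @ 1: {5,6}
'b' @ 2: {3,7,10}
'c' @ 3: {1,2,4,8,11}  ✓accept
'c' @ 4: {5,6}
'b' @ 5: {3,7,10}
'c' @ 6: {1,2,4,8,11}  ✓accept
final: {1,2,4,8,11}; accept 1 in set

Answer: ACCEPT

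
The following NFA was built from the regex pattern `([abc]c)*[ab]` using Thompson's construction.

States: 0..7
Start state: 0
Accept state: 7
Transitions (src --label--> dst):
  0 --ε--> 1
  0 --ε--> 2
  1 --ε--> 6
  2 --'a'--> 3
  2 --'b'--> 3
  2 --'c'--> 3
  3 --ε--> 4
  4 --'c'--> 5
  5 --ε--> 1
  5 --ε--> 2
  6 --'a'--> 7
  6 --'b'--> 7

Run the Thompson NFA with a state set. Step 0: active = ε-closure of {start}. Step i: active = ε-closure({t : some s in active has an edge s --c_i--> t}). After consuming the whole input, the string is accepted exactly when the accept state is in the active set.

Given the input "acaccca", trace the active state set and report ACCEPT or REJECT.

start: ε-closure({0}) = {0,1,2,6}
'a' @ 1: {3,4,7}  [accepting]
'c' @ 2: {1,2,5,6}
'a' @ 3: {3,4,7}  [accepting]
'c' @ 4: {1,2,5,6}
'c' @ 5: {3,4}
'c' @ 6: {1,2,5,6}
'a' @ 7: {3,4,7}  [accepting]
end set {3,4,7} — state 7 in

Answer: ACCEPT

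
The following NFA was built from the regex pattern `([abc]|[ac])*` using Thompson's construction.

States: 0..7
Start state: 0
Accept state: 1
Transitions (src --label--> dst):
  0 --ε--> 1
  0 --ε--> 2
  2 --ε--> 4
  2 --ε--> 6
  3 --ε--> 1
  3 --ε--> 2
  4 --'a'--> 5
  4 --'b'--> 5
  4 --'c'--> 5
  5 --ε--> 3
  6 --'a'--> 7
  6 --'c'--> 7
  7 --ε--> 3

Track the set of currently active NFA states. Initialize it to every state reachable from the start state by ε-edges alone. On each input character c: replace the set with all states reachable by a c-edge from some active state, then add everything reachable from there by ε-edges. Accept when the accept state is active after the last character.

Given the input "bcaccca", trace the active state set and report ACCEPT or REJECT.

Answer: ACCEPT

Steps:
S₀ = ε-closure({0}) = {0,1,2,4,6}
'b' @ 1: {1,2,3,4,5,6}  (accept∈set)
'c' @ 2: {1,2,3,4,5,6,7}  (accept∈set)
'a' @ 3: {1,2,3,4,5,6,7}  (accept∈set)
'c' @ 4: {1,2,3,4,5,6,7}  (accept∈set)
'c' @ 5: {1,2,3,4,5,6,7}  (accept∈set)
'c' @ 6: {1,2,3,4,5,6,7}  (accept∈set)
'a' @ 7: {1,2,3,4,5,6,7}  (accept∈set)
end set {1,2,3,4,5,6,7} — state 1 in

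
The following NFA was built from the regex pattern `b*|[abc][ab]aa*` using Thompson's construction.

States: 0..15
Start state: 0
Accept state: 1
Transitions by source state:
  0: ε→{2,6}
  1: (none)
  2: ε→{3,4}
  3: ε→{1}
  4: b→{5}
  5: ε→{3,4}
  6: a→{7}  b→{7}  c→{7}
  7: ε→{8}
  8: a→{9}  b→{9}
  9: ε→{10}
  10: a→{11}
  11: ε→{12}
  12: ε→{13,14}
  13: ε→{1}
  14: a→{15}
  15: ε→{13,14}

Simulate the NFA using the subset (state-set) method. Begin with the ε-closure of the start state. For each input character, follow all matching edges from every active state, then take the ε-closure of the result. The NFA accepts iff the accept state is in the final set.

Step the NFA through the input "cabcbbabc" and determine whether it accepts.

Answer: REJECT

Steps:
initial (ε-close {0}): {0,1,2,3,4,6}
'c' @ 1: {7,8}
'a' @ 2: {9,10}
'b' @ 3: {}  — state set empty
rest 'cbbabc' ignored (set empty)
end set {} — state 1 not in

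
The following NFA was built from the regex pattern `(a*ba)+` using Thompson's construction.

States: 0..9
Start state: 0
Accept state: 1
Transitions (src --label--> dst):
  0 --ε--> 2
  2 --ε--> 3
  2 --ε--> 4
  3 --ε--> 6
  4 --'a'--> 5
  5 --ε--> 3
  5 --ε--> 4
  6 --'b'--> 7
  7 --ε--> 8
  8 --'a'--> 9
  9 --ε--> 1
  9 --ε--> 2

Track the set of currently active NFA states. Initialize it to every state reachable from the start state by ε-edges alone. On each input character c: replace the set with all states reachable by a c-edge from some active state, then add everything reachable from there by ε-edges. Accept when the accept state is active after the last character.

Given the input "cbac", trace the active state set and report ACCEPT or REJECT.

Answer: REJECT

Derivation:
start: ε-closure({0}) = {0,2,3,4,6}
'c' @ 1: {}  — dead — no transitions
rest 'bac' ignored (set empty)
final: {}; accept 1 not in set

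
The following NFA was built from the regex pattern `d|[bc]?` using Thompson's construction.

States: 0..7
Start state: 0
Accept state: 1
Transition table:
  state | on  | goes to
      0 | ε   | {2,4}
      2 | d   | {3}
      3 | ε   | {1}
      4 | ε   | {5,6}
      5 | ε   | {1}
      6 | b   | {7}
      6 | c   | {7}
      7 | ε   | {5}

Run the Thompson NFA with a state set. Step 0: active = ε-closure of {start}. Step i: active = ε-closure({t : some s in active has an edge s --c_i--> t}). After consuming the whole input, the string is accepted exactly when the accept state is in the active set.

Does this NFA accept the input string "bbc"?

S₀ = ε-closure({0}) = {0,1,2,4,5,6}
'b' @ 1: {1,5,7}  [accepting]
'b' @ 2: {}  — no active states
rest 'c' ignored (set empty)
final: {}; accept 1 not in set

Answer: REJECT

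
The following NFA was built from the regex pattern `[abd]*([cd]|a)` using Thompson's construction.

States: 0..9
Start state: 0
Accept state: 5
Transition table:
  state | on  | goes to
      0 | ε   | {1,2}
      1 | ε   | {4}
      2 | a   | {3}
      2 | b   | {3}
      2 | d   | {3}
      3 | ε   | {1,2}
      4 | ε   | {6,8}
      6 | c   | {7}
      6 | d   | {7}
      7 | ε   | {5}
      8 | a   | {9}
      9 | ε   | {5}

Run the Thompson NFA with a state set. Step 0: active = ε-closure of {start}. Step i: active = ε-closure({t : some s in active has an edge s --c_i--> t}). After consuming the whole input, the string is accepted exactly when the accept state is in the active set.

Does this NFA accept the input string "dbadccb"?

Answer: REJECT

Trace:
start: ε-closure({0}) = {0,1,2,4,6,8}
'd' @ 1: {1,2,3,4,5,6,7,8}  [accepting]
'b' @ 2: {1,2,3,4,6,8}
'a' @ 3: {1,2,3,4,5,6,8,9}  [accepting]
'd' @ 4: {1,2,3,4,5,6,7,8}  [accepting]
'c' @ 5: {5,7}  [accepting]
'c' @ 6: {}  — dead — no transitions
rest 'b' ignored (set empty)
after full input: {}  (accept=5 not in)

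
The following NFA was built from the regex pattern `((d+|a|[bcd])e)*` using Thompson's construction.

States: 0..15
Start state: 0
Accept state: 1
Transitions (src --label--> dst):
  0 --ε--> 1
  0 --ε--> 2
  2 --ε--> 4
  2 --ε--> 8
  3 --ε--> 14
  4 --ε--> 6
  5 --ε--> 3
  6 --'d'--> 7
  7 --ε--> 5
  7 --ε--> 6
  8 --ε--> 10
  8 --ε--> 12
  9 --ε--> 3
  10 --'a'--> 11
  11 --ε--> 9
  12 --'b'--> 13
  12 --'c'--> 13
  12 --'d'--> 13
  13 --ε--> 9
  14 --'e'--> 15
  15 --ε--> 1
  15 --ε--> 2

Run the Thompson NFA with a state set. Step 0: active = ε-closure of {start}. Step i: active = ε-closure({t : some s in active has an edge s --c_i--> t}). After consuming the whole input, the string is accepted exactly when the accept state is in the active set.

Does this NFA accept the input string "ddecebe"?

initial (ε-close {0}): {0,1,2,4,6,8,10,12}
'd' @ 1: {3,5,6,7,9,13,14}
'd' @ 2: {3,5,6,7,14}
'e' @ 3: {1,2,4,6,8,10,12,15}  (accept∈set)
'c' @ 4: {3,9,13,14}
'e' @ 5: {1,2,4,6,8,10,12,15}  (accept∈set)
'b' @ 6: {3,9,13,14}
'e' @ 7: {1,2,4,6,8,10,12,15}  (accept∈set)
after full input: {1,2,4,6,8,10,12,15}  (accept=1 in)

Answer: ACCEPT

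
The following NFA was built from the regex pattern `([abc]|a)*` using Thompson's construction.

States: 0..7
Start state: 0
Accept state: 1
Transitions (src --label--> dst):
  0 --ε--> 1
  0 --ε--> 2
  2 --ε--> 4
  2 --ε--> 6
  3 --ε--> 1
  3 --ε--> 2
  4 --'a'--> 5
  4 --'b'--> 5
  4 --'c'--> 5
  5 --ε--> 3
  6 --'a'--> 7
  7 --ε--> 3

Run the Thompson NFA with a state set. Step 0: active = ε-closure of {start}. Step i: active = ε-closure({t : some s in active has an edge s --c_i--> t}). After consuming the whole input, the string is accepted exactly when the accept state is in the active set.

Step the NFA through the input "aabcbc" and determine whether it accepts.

start: ε-closure({0}) = {0,1,2,4,6}
'a' @ 1: {1,2,3,4,5,6,7}  (accept∈set)
'a' @ 2: {1,2,3,4,5,6,7}  (accept∈set)
'b' @ 3: {1,2,3,4,5,6}  (accept∈set)
'c' @ 4: {1,2,3,4,5,6}  (accept∈set)
'b' @ 5: {1,2,3,4,5,6}  (accept∈set)
'c' @ 6: {1,2,3,4,5,6}  (accept∈set)
after full input: {1,2,3,4,5,6}  (accept=1 in)

Answer: ACCEPT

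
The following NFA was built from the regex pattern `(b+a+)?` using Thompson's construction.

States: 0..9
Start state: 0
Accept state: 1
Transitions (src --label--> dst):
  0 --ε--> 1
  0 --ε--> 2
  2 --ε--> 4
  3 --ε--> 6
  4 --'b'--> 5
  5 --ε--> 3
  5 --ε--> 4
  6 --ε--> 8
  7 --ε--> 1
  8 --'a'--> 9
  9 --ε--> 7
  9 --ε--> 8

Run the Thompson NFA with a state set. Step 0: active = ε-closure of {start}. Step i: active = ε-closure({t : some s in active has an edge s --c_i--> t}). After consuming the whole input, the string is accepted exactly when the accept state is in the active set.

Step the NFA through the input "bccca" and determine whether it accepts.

S₀ = ε-closure({0}) = {0,1,2,4}
'b' @ 1: {3,4,5,6,8}
'c' @ 2: {}  — no active states
rest 'cca' ignored (set empty)
final: {}; accept 1 not in set

Answer: REJECT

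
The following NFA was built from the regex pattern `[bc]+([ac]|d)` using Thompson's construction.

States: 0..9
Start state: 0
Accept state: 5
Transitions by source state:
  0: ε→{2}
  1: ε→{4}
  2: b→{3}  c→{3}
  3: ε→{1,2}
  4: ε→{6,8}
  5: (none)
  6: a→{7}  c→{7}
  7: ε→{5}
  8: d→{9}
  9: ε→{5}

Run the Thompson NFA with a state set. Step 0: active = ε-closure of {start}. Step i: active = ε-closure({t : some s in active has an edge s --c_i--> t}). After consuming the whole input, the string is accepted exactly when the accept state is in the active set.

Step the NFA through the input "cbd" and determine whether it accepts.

initial (ε-close {0}): {0,2}
'c' @ 1: {1,2,3,4,6,8}
'b' @ 2: {1,2,3,4,6,8}
'd' @ 3: {5,9}  (accept∈set)
end set {5,9} — state 5 in

Answer: ACCEPT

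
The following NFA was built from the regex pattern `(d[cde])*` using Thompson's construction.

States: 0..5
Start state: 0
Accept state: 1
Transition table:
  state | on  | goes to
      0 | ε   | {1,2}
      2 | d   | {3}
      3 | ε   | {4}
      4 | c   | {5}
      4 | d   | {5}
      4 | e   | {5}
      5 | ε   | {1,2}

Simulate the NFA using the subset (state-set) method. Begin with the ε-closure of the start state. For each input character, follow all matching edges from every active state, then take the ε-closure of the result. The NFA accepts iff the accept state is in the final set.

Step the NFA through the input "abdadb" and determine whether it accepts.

S₀ = ε-closure({0}) = {0,1,2}
'a' @ 1: {}  — state set empty
rest 'bdadb' ignored (set empty)
final: {}; accept 1 not in set

Answer: REJECT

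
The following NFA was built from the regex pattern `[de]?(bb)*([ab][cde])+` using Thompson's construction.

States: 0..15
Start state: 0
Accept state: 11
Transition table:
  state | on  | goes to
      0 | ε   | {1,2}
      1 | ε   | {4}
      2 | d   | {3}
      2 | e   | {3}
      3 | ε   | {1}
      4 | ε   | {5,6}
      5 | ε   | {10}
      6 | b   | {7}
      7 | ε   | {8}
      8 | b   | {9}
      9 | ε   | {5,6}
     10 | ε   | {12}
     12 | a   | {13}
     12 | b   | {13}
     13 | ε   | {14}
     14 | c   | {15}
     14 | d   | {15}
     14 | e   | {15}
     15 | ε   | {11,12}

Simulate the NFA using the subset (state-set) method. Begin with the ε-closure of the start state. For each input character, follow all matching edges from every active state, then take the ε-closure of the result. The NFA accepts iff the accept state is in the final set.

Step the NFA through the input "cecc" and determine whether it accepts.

start: ε-closure({0}) = {0,1,2,4,5,6,10,12}
'c' @ 1: {}  — state set empty
rest 'ecc' ignored (set empty)
final: {}; accept 11 not in set

Answer: REJECT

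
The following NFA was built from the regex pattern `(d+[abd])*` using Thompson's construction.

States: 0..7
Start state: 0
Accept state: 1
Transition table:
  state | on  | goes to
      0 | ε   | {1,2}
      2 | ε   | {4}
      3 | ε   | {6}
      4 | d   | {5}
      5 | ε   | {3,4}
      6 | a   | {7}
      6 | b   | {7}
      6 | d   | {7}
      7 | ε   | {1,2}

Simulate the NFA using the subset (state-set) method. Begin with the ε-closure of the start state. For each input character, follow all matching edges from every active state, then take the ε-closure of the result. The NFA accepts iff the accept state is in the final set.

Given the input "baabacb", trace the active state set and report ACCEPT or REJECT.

initial (ε-close {0}): {0,1,2,4}
'b' @ 1: {}  — dead — no transitions
rest 'aabacb' ignored (set empty)
after full input: {}  (accept=1 not in)

Answer: REJECT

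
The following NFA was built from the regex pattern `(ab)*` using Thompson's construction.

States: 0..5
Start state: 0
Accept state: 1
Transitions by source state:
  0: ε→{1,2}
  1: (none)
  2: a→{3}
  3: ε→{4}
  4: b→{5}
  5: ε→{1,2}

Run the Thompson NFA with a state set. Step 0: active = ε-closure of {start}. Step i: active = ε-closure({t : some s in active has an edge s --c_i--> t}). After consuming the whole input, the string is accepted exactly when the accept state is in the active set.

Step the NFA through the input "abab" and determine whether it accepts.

initial (ε-close {0}): {0,1,2}
'a' @ 1: {3,4}
'b' @ 2: {1,2,5}  ✓accept
'a' @ 3: {3,4}
'b' @ 4: {1,2,5}  ✓accept
after full input: {1,2,5}  (accept=1 in)

Answer: ACCEPT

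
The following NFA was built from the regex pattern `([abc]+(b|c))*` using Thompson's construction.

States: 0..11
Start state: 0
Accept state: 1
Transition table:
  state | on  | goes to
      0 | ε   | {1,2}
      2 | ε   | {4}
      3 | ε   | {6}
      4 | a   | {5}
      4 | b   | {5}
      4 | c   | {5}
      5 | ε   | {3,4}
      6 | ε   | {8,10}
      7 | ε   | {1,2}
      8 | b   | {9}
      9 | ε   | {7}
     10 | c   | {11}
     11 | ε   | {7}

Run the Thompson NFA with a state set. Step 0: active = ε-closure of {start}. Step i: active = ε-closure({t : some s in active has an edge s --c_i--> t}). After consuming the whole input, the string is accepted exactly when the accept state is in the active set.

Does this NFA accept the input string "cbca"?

Answer: REJECT

Steps:
S₀ = ε-closure({0}) = {0,1,2,4}
'c' @ 1: {3,4,5,6,8,10}
'b' @ 2: {1,2,3,4,5,6,7,8,9,10}  ✓accept
'c' @ 3: {1,2,3,4,5,6,7,8,10,11}  ✓accept
'a' @ 4: {3,4,5,6,8,10}
final: {3,4,5,6,8,10}; accept 1 not in set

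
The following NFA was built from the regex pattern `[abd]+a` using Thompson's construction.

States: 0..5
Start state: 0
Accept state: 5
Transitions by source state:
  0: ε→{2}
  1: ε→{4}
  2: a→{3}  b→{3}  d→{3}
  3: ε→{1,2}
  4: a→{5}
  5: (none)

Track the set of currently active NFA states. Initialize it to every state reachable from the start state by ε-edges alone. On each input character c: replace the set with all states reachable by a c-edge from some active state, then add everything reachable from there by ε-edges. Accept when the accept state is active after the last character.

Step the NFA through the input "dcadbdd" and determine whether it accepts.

S₀ = ε-closure({0}) = {0,2}
'd' @ 1: {1,2,3,4}
'c' @ 2: {}  — state set empty
rest 'adbdd' ignored (set empty)
final: {}; accept 5 not in set

Answer: REJECT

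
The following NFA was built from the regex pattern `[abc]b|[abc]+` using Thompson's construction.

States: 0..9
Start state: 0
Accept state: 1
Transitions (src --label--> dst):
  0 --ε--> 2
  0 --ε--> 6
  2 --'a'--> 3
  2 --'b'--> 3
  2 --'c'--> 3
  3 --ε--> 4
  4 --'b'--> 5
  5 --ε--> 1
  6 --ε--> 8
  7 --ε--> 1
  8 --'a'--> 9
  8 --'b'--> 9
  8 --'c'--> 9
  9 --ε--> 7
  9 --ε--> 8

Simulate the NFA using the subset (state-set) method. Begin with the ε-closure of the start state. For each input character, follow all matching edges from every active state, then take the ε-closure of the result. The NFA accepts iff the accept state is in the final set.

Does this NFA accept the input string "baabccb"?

start: ε-closure({0}) = {0,2,6,8}
'b' @ 1: {1,3,4,7,8,9}  (accept∈set)
'a' @ 2: {1,7,8,9}  (accept∈set)
'a' @ 3: {1,7,8,9}  (accept∈set)
'b' @ 4: {1,7,8,9}  (accept∈set)
'c' @ 5: {1,7,8,9}  (accept∈set)
'c' @ 6: {1,7,8,9}  (accept∈set)
'b' @ 7: {1,7,8,9}  (accept∈set)
after full input: {1,7,8,9}  (accept=1 in)

Answer: ACCEPT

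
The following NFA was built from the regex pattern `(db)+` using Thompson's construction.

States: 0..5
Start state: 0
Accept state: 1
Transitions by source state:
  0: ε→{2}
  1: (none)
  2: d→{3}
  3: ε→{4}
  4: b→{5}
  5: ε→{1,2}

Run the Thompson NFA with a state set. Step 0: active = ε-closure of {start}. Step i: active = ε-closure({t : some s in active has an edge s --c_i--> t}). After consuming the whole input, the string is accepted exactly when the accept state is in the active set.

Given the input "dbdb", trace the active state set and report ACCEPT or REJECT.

Answer: ACCEPT

Derivation:
S₀ = ε-closure({0}) = {0,2}
'd' @ 1: {3,4}
'b' @ 2: {1,2,5}  ✓accept
'd' @ 3: {3,4}
'b' @ 4: {1,2,5}  ✓accept
final: {1,2,5}; accept 1 in set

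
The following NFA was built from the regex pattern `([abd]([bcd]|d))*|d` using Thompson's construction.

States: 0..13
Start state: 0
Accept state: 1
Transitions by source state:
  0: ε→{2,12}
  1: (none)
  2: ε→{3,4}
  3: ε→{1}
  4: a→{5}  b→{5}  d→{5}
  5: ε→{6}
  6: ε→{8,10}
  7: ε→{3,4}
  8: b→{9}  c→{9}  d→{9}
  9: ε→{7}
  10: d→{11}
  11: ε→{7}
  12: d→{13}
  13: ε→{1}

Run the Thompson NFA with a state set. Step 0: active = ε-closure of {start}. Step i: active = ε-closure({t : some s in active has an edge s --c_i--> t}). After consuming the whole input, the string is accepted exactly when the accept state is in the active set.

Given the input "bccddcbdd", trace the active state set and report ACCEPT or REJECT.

S₀ = ε-closure({0}) = {0,1,2,3,4,12}
'b' @ 1: {5,6,8,10}
'c' @ 2: {1,3,4,7,9}  [accepting]
'c' @ 3: {}  — no active states
rest 'ddcbdd' ignored (set empty)
final: {}; accept 1 not in set

Answer: REJECT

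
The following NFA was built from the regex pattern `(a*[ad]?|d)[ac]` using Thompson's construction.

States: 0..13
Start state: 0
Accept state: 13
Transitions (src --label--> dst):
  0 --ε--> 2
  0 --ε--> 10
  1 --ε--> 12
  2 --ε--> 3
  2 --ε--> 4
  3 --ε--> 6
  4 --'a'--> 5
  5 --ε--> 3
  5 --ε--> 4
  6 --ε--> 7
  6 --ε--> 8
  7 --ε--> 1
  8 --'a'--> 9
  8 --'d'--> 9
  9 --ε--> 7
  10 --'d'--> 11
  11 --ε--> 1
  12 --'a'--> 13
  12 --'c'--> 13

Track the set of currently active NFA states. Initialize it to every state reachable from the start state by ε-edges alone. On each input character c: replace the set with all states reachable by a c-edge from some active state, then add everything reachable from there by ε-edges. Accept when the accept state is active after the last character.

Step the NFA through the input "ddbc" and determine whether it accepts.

Answer: REJECT

Derivation:
start: ε-closure({0}) = {0,1,2,3,4,6,7,8,10,12}
'd' @ 1: {1,7,9,11,12}
'd' @ 2: {}  — no active states
rest 'bc' ignored (set empty)
after full input: {}  (accept=13 not in)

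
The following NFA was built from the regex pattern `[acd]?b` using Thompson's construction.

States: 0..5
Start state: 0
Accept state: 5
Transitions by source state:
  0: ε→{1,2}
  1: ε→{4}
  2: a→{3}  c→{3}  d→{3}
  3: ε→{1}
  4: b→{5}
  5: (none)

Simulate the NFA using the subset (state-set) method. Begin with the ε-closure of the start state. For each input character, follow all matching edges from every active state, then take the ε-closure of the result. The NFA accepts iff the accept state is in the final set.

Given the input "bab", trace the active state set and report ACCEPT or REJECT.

Answer: REJECT

Trace:
S₀ = ε-closure({0}) = {0,1,2,4}
'b' @ 1: {5}  ✓accept
'a' @ 2: {}  — dead — no transitions
rest 'b' ignored (set empty)
end set {} — state 5 not in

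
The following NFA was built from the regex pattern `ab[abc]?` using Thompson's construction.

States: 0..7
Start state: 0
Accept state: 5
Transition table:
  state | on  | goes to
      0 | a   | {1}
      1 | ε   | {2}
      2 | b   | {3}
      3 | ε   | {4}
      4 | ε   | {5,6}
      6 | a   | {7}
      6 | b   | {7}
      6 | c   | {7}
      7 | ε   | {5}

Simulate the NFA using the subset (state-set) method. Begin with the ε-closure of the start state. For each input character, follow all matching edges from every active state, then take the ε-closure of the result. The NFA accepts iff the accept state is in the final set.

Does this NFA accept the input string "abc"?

start: ε-closure({0}) = {0}
'a' @ 1: {1,2}
'b' @ 2: {3,4,5,6}  [accepting]
'c' @ 3: {5,7}  [accepting]
end set {5,7} — state 5 in

Answer: ACCEPT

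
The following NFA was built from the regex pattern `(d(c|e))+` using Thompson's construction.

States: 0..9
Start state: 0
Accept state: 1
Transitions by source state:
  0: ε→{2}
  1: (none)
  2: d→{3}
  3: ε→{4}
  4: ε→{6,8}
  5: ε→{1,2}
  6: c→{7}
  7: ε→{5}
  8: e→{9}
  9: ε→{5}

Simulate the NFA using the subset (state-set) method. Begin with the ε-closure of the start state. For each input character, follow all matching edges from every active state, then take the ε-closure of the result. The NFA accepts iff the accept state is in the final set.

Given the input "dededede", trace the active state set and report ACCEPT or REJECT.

Answer: ACCEPT

Steps:
initial (ε-close {0}): {0,2}
'd' @ 1: {3,4,6,8}
'e' @ 2: {1,2,5,9}  [accepting]
'd' @ 3: {3,4,6,8}
'e' @ 4: {1,2,5,9}  [accepting]
'd' @ 5: {3,4,6,8}
'e' @ 6: {1,2,5,9}  [accepting]
'd' @ 7: {3,4,6,8}
'e' @ 8: {1,2,5,9}  [accepting]
final: {1,2,5,9}; accept 1 in set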